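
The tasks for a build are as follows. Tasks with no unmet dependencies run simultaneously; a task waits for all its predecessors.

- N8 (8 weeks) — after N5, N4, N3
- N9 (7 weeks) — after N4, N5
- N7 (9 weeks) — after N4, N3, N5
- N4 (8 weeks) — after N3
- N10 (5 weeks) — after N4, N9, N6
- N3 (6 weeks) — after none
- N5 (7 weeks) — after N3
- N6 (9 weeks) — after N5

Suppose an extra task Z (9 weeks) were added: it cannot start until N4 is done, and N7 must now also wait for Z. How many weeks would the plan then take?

Originally the plan takes 27 weeks.
With Z inserted, N7 now waits for max(N4, N3, N5, Z).
New critical path: N3→N4→Z→N7 = 6+8+9+9 = 32 ⇒ 32 weeks.

32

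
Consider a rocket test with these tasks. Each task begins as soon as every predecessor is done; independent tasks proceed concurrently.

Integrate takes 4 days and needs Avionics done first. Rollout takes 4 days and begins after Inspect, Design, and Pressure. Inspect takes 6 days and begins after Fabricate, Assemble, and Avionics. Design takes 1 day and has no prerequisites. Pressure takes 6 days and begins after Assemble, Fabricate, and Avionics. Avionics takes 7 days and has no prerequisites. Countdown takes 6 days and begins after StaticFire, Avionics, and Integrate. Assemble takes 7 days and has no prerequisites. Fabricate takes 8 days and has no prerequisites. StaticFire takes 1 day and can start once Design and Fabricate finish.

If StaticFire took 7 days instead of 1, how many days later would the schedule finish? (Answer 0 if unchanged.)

3

Baseline: Fabricate→Pressure→Rollout = 8+6+4 = 18 → 18 days.
StaticFire is off the critical path — its longest chain is 15 days, giving 3 of slack.
New critical path: Fabricate→StaticFire→Countdown = 8+7+6 = 21 ⇒ 21 days.
Change in finish: 21 − 18 = +3 days.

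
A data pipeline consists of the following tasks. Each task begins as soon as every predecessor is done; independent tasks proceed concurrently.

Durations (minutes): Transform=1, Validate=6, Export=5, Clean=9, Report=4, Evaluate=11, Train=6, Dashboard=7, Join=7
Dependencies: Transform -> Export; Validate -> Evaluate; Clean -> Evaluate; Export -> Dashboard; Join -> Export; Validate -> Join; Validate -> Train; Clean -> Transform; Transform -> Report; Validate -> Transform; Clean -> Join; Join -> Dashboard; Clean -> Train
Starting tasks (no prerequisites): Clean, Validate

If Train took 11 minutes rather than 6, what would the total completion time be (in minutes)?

As given, the longest chain is Clean→Join→Export→Dashboard = 9+7+5+7 = 28, so the finish is 28 minutes.
Train is off the critical path — its longest chain is 15 minutes, giving 13 of slack.
No other chain overtakes it, so the finish is 28 minutes.

28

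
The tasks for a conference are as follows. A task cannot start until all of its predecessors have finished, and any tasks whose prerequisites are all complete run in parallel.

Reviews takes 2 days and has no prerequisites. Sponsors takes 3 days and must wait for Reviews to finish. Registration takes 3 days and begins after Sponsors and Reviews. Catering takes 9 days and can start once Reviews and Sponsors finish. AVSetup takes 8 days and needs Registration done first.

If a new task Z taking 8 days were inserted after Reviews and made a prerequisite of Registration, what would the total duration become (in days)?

Originally the project takes 16 days.
With Z inserted, Registration now waits for max(Sponsors, Reviews, Z).
New critical path: Reviews→Z→Registration→AVSetup = 2+8+3+8 = 21 ⇒ 21 days.

21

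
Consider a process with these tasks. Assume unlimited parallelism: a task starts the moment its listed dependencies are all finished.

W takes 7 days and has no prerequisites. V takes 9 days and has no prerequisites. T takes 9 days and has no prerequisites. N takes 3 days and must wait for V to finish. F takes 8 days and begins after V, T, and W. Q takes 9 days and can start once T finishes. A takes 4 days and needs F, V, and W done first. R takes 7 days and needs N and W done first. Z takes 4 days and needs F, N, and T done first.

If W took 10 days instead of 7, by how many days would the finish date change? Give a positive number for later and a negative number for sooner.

As given, the longest chain is V→F→A = 9+8+4 = 21, so the finish is 21 days.
W has 2 days of float (longest path through it is 19).
The binding chain switches to W→F→A = 10+8+4 = 22; finish 22 days.
Change in finish: 22 − 21 = +1 days.

1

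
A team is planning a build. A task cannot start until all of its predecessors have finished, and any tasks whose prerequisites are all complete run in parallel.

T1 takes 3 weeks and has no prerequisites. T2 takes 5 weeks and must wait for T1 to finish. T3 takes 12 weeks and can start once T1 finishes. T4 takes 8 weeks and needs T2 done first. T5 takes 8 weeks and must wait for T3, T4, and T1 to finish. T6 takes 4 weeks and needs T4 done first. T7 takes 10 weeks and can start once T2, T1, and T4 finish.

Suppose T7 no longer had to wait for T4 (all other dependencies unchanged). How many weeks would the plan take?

24

Before: longest chain T1→T2→T4→T7 = 3+5+8+10 = 26, finish 26.
Without T4→T7, T7's earliest start moves from 16 to 8.
New critical path: T1→T2→T4→T5 = 3+5+8+8 = 24 ⇒ 24 weeks.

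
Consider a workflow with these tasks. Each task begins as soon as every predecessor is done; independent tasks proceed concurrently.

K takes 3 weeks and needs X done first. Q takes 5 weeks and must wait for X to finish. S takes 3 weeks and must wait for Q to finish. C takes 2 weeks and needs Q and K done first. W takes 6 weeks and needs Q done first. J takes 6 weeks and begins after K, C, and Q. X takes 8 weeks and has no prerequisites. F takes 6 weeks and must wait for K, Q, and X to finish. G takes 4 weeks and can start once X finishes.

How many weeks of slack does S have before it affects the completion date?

5

X→Q→C→J = 8+5+2+6 = 21 sets the makespan at 21 weeks.
S finishes as early as 16 and must finish by 21.
Slack of S = 18 − 13 = 5 weeks.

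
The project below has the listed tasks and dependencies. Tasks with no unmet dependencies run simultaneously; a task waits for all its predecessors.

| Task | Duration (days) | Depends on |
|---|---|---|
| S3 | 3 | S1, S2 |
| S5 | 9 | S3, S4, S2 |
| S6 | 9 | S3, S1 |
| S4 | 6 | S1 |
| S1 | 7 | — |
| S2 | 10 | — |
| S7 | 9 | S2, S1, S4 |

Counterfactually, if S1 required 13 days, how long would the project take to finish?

Critical path before the change: S1→S4→S5 = 7+6+9 = 22 giving 22 days.
S1 lies on that path, so at 13 days the path becomes 28 days.
The critical path is still S1→S4→S5; finish is now 28 days.

28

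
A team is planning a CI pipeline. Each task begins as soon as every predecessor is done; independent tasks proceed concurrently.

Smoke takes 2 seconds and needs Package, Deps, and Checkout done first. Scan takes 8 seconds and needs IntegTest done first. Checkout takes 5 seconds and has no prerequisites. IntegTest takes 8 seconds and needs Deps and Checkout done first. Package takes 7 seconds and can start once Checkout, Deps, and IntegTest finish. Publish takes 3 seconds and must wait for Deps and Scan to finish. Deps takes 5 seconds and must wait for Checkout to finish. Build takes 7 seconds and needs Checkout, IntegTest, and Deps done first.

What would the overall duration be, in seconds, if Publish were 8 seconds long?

Critical path before the change: Checkout→Deps→IntegTest→Scan→Publish = 5+5+8+8+3 = 29 giving 29 seconds.
Publish lies on that path, so at 8 seconds the path becomes 34 seconds.
The critical path is still Checkout→Deps→IntegTest→Scan→Publish; finish is now 34 seconds.

34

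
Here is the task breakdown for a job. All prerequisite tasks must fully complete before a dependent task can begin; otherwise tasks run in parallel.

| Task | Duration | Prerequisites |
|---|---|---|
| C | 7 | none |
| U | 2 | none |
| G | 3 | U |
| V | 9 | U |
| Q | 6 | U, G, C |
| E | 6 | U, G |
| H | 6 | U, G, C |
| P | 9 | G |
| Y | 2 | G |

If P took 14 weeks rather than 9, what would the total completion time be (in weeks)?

19

The binding path is U→G→P = 2+3+9 = 14; finish at 14 weeks.
P lies on that path, so at 14 weeks the path becomes 19 weeks.
The critical path is still U→G→P; finish is now 19 weeks.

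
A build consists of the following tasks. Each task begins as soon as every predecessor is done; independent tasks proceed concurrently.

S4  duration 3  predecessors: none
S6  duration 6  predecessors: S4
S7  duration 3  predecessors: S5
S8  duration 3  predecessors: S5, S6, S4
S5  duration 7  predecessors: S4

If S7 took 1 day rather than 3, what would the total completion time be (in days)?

13

Baseline: S4→S5→S7 = 3+7+3 = 13 → 13 days.
S7 lies on that path, so at 1 day the path becomes 11 days.
Now S4→S5→S8 = 3+7+3 = 13 is longest, so the finish becomes 13 days.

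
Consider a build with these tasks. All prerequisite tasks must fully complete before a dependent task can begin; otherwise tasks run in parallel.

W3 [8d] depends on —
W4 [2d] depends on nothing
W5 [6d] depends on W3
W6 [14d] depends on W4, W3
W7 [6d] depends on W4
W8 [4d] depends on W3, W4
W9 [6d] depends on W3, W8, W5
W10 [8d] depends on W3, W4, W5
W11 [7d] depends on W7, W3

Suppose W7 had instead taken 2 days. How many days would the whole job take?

22

The binding path is W3→W5→W10 = 8+6+8 = 22; finish at 22 days.
W7 has 7 days of float (longest path through it is 15).
That remains the longest chain; total 22 days.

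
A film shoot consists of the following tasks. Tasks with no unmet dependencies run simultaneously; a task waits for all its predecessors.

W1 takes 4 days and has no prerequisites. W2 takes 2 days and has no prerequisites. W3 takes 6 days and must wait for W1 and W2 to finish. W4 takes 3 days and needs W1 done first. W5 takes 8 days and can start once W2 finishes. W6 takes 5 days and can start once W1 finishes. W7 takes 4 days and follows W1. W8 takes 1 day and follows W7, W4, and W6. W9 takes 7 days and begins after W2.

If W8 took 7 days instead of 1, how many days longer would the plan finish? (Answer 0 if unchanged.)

6

Actual critical path: W1→W6→W8 = 4+5+1 = 10 ⇒ 10 days.
W8 is on the critical path; changing it to 7 makes that path 16 days.
No other chain overtakes it, so the finish is 16 days.
Change in finish: 16 − 10 = +6 days.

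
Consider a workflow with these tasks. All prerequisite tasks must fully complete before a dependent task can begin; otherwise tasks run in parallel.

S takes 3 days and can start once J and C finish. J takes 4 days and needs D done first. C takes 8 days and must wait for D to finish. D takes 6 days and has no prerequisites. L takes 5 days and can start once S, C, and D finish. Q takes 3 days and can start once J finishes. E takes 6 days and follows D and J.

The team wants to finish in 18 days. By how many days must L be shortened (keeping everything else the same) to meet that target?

Current finish: 22 days; target: 18.
L is on every critical path, so each day cut from L cuts the finish by one (this holds down to a finish of 18).
Need 22 − 18 = 4 days off L → L becomes 1 day, finish becomes 18.

4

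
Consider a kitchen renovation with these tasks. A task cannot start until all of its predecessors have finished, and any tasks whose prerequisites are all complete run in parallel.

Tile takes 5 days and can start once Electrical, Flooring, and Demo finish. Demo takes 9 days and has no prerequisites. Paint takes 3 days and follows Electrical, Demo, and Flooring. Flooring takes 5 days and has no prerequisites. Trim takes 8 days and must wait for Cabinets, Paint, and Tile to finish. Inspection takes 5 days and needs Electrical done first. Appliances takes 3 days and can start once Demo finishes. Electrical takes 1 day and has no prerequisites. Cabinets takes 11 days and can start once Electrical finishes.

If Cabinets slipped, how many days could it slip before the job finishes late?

The longest chain is Demo→Tile→Trim = 9+5+8 = 22; overall finish 22 days.
The longest chain containing Cabinets totals 20 days.
Float = 22 − 20 = 2.

2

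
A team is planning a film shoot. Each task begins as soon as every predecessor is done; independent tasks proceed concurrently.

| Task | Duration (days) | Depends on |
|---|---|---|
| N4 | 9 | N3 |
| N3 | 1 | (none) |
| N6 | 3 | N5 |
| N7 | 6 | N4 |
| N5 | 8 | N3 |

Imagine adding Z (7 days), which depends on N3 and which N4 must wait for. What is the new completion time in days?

Originally the job takes 16 days.
With Z inserted, N4 now waits for max(N3, Z).
New critical path: N3→Z→N4→N7 = 1+7+9+6 = 23 ⇒ 23 days.

23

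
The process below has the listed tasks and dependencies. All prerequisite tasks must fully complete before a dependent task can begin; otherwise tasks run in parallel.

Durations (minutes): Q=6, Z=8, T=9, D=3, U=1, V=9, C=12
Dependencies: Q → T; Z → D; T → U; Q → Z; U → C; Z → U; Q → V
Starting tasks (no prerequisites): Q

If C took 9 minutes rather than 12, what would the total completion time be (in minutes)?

25

The binding path is Q→T→U→C = 6+9+1+12 = 28; finish at 28 minutes.
C is on the critical path; changing it to 9 makes that path 25 minutes.
That remains the longest chain; total 25 minutes.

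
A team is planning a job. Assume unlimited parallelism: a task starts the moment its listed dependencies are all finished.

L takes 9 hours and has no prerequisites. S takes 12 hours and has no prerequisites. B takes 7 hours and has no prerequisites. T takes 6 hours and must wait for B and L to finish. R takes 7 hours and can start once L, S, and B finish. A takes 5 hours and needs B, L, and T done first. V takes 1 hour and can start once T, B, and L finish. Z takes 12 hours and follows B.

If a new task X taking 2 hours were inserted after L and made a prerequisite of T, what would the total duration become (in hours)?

Originally the job takes 20 hours.
With X inserted, T now waits for max(B, L, X).
New critical path: L→X→T→A = 9+2+6+5 = 22 ⇒ 22 hours.

22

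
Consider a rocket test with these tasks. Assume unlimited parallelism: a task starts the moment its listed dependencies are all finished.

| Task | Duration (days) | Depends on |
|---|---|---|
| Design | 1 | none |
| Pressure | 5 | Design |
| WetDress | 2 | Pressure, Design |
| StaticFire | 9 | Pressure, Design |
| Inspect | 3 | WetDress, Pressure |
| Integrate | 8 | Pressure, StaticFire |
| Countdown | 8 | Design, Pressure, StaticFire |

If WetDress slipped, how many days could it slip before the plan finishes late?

12

Critical path: Design→Pressure→StaticFire→Integrate = 1+5+9+8 = 23, so the finish is 23 days.
The longest chain containing WetDress totals 11 days.
So WetDress can slip 20 − 8 = 12 days.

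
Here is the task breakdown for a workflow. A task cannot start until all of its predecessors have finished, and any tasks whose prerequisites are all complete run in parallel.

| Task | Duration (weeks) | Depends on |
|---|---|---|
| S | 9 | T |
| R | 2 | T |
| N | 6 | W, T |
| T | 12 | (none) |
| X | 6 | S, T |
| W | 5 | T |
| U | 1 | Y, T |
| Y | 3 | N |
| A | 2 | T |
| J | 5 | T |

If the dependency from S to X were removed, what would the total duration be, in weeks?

With the dependency in place, T→S→X = 12+9+6 = 27 sets the finish at 27 weeks.
Without S→X, X's earliest start moves from 21 to 12.
New critical path: T→W→N→Y→U = 12+5+6+3+1 = 27 ⇒ 27 weeks.

27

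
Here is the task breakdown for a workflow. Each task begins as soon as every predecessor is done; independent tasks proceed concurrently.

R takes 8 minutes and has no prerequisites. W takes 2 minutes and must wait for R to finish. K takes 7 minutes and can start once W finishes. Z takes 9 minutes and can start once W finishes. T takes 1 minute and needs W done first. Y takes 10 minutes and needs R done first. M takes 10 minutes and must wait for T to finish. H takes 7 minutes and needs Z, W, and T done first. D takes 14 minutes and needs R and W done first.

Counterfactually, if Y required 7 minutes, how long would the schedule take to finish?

26

As given, the longest chain is R→W→Z→H = 8+2+9+7 = 26, so the finish is 26 minutes.
Y has 8 minutes of float (longest path through it is 18).
No other chain overtakes it, so the finish is 26 minutes.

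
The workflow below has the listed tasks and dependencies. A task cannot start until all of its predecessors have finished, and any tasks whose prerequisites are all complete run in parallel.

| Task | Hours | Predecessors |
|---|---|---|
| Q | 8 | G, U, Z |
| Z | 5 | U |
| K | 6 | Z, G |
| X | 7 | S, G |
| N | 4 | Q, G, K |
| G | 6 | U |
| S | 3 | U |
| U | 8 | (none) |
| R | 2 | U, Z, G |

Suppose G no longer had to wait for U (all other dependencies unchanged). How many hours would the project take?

Before: longest chain U→G→Q→N = 8+6+8+4 = 26, finish 26.
Without U→G, G's earliest start moves from 8 to 0.
The longest chain is now U→Z→Q→N = 8+5+8+4 = 25, so the project takes 25 hours.

25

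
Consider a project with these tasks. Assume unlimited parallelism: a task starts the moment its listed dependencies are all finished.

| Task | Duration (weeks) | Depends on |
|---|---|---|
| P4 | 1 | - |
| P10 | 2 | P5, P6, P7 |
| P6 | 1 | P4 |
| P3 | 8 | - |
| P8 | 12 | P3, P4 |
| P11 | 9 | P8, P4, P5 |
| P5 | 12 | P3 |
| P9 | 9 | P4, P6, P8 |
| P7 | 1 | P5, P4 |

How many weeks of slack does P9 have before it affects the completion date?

The longest chain is P3→P5→P11 = 8+12+9 = 29; overall finish 29 weeks.
The longest chain containing P9 totals 29 weeks.
So P9 can slip 29 − 29 = 0 weeks.

0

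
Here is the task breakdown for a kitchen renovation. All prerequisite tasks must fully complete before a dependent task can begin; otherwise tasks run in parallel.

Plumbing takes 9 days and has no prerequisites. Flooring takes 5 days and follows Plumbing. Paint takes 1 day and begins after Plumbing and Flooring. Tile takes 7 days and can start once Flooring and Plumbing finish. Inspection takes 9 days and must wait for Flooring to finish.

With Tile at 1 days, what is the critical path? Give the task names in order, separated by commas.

Plumbing, Flooring, Inspection

Critical path before the change: Plumbing→Flooring→Inspection = 9+5+9 = 23 giving 23 days.
Tile is off the critical path — its longest chain is 21 days, giving 2 of slack.
No other chain overtakes it, so the finish is 23 days.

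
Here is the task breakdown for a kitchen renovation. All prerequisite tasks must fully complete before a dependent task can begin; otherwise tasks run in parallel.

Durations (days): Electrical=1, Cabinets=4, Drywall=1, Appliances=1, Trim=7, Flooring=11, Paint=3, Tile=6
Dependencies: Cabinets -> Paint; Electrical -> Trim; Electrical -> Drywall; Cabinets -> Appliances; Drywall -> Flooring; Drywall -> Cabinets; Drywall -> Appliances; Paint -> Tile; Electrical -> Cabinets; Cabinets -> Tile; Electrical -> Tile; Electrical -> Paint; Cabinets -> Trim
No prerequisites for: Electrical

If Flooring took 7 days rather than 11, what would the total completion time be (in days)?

Critical path before the change: Electrical→Drywall→Cabinets→Paint→Tile = 1+1+4+3+6 = 15 giving 15 days.
Flooring is off the critical path — its longest chain is 13 days, giving 2 of slack.
That remains the longest chain; total 15 days.

15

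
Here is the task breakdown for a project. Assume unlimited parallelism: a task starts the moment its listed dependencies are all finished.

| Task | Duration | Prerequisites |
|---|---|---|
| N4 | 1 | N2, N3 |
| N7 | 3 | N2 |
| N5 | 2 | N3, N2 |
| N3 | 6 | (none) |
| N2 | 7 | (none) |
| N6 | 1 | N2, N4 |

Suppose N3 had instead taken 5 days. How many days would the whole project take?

10

Actual critical path: N2→N7 = 7+3 = 10 ⇒ 10 days.
The longest path through N3 is only 8 days, so N3 has float 2.
The critical path is still N2→N7; finish is now 10 days.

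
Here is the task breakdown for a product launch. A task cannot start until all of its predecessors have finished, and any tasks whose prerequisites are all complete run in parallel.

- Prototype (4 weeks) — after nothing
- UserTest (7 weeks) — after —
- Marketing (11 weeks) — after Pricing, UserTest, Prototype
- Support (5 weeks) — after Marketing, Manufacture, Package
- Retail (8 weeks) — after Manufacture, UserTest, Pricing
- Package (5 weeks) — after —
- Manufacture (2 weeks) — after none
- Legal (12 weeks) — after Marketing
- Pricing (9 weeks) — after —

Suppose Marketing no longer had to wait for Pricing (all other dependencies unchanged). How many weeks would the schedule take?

30

With the dependency in place, Pricing→Marketing→Legal = 9+11+12 = 32 sets the finish at 32 weeks.
Without Pricing→Marketing, Marketing's earliest start moves from 9 to 7.
After: UserTest→Marketing→Legal = 7+11+12 = 30 → 30 weeks.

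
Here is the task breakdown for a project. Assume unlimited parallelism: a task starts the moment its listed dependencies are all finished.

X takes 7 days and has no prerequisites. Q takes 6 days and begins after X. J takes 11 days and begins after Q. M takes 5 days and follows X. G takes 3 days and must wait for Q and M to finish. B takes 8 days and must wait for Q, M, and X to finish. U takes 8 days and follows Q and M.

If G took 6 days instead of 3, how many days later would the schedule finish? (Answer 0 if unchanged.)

0

Baseline: X→Q→J = 7+6+11 = 24 → 24 days.
G has 8 days of float (longest path through it is 16).
No other chain overtakes it, so the finish is 24 days.
Change in finish: 24 − 24 = +0 days.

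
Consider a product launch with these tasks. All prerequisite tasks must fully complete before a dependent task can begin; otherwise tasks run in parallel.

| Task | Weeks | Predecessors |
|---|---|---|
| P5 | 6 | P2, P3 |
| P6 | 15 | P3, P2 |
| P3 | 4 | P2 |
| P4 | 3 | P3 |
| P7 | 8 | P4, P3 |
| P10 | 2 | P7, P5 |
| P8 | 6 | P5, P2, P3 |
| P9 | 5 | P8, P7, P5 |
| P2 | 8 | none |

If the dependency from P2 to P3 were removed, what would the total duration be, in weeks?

25

Before: longest chain P2→P3→P5→P8→P9 = 8+4+6+6+5 = 29, finish 29.
Without P2→P3, P3's earliest start moves from 8 to 0.
After: P2→P5→P8→P9 = 8+6+6+5 = 25 → 25 weeks.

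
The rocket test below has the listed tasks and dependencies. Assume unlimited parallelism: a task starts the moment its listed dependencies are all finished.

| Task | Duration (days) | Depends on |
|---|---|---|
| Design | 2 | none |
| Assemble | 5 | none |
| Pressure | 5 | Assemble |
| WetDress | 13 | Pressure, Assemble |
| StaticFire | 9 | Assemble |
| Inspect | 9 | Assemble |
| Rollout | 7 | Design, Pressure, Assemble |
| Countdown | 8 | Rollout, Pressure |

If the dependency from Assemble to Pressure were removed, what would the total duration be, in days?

Before: longest chain Assemble→Pressure→Rollout→Countdown = 5+5+7+8 = 25, finish 25.
Without Assemble→Pressure, Pressure's earliest start moves from 5 to 0.
New critical path: Assemble→Rollout→Countdown = 5+7+8 = 20 ⇒ 20 days.

20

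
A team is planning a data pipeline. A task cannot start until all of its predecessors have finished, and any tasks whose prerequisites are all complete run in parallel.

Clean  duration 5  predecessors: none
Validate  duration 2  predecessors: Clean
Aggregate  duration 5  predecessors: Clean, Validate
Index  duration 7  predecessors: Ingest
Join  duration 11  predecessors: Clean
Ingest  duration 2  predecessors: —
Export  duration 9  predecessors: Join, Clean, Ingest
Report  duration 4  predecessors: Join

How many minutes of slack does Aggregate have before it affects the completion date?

Clean→Join→Export = 5+11+9 = 25 sets the makespan at 25 minutes.
Aggregate finishes as early as 12 and must finish by 25.
Slack of Aggregate = 20 − 7 = 13 minutes.

13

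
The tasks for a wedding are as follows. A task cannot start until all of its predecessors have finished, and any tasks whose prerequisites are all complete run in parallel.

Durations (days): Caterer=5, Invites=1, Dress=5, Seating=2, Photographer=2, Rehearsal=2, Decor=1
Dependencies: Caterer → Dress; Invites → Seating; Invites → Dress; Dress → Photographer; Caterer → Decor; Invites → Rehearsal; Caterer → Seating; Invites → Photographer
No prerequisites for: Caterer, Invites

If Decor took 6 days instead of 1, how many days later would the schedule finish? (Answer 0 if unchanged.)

As given, the longest chain is Caterer→Dress→Photographer = 5+5+2 = 12, so the finish is 12 days.
Decor has 6 days of float (longest path through it is 6).
No other chain overtakes it, so the finish is 12 days.
Change in finish: 12 − 12 = +0 days.

0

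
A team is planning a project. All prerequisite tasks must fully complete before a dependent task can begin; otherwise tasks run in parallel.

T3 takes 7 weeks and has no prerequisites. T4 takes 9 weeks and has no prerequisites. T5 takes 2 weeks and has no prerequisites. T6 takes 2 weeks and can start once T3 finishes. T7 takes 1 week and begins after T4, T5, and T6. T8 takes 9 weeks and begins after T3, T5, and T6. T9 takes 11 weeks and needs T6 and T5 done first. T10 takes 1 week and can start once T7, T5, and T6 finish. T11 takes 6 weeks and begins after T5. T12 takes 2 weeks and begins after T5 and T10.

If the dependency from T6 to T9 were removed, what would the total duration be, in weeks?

Original critical path: T3→T6→T9 = 7+2+11 = 20 ⇒ 20 weeks.
Without T6→T9, T9's earliest start moves from 9 to 2.
After: T3→T6→T8 = 7+2+9 = 18 → 18 weeks.

18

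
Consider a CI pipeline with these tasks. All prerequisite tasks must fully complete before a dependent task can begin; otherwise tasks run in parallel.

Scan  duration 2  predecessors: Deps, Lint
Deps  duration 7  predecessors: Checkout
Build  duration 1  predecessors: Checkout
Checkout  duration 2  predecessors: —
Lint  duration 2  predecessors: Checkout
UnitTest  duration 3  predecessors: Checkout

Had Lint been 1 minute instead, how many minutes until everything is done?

11

The binding path is Checkout→Deps→Scan = 2+7+2 = 11; finish at 11 minutes.
Lint is off the critical path — its longest chain is 6 minutes, giving 5 of slack.
The critical path is still Checkout→Deps→Scan; finish is now 11 minutes.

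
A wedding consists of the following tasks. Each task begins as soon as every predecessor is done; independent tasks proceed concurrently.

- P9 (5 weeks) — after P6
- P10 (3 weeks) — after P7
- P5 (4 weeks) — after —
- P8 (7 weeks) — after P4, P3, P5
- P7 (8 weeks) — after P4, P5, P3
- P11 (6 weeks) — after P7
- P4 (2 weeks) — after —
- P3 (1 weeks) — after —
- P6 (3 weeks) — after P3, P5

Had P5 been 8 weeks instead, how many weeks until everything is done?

As given, the longest chain is P5→P7→P11 = 4+8+6 = 18, so the finish is 18 weeks.
P5 is on the critical path; changing it to 8 makes that path 22 weeks.
That remains the longest chain; total 22 weeks.

22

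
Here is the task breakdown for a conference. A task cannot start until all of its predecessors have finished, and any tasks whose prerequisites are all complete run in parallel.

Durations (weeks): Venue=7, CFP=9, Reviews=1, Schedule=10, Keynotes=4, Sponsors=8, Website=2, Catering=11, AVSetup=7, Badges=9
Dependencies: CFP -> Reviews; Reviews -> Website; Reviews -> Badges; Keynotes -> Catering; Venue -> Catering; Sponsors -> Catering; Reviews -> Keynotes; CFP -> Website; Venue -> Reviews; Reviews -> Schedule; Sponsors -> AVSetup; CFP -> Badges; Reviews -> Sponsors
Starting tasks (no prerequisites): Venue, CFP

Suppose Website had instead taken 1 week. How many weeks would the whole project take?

The binding path is CFP→Reviews→Sponsors→Catering = 9+1+8+11 = 29; finish at 29 weeks.
Website has 17 weeks of float (longest path through it is 12).
No other chain overtakes it, so the finish is 29 weeks.

29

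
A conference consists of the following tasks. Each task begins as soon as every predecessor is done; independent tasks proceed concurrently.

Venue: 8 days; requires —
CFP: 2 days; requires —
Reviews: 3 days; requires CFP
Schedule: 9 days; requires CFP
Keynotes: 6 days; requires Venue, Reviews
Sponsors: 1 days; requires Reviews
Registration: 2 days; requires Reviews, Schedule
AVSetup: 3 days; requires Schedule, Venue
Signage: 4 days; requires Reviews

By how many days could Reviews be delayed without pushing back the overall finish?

3

The longest chain is Venue→Keynotes = 8+6 = 14; overall finish 14 days.
The longest chain containing Reviews totals 11 days.
Slack of Reviews = 5 − 2 = 3 days.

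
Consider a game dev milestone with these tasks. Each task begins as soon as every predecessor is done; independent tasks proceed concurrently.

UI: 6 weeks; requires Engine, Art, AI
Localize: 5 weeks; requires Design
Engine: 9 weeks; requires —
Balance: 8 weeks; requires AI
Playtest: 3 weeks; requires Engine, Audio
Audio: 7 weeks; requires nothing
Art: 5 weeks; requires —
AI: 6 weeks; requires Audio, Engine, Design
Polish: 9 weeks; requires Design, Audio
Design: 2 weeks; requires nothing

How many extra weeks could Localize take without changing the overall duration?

16

Critical path: Engine→AI→Balance = 9+6+8 = 23, so the finish is 23 weeks.
Localize finishes as early as 7 and must finish by 23.
Slack of Localize = 18 − 2 = 16 weeks.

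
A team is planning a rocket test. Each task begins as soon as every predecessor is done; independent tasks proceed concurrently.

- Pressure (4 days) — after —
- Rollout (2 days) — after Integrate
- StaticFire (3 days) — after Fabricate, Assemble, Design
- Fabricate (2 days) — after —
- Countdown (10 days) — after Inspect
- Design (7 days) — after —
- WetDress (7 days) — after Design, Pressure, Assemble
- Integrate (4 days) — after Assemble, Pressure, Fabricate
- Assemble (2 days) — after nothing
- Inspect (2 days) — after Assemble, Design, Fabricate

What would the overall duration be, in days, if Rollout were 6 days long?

19

The binding path is Design→Inspect→Countdown = 7+2+10 = 19; finish at 19 days.
Rollout is off the critical path — its longest chain is 10 days, giving 9 of slack.
That remains the longest chain; total 19 days.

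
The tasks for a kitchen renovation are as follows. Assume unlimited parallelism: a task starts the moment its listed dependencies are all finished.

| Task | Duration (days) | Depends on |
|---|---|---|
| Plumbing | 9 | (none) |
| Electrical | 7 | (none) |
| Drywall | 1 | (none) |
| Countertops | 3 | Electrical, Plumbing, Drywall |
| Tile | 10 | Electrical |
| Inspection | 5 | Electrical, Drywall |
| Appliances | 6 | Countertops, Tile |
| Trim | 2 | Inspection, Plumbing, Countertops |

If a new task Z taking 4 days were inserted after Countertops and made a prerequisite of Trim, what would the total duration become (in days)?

23

Originally the job takes 23 days.
With Z inserted, Trim now waits for max(Inspection, Plumbing, Countertops, Z).
New critical path: Electrical→Tile→Appliances = 7+10+6 = 23 ⇒ 23 days.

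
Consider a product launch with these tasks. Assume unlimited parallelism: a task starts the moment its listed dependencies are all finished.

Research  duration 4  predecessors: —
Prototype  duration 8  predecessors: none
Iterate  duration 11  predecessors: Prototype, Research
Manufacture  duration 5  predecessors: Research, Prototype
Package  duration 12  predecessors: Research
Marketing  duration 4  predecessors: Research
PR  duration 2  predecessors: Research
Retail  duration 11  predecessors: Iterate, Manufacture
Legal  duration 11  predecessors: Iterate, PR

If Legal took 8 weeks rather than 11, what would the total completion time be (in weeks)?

30

Baseline: Prototype→Iterate→Legal = 8+11+11 = 30 → 30 weeks.
Legal is on the critical path; changing it to 8 makes that path 27 weeks.
Now Prototype→Iterate→Retail = 8+11+11 = 30 is longest, so the finish becomes 30 weeks.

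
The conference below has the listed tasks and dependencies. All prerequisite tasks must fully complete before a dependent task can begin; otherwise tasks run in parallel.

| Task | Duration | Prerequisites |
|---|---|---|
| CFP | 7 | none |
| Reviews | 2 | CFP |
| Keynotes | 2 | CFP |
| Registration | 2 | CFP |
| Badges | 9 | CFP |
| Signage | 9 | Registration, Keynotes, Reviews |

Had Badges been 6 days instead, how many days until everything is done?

18

As given, the longest chain is CFP→Reviews→Signage = 7+2+9 = 18, so the finish is 18 days.
Badges has 2 days of float (longest path through it is 16).
The critical path is still CFP→Reviews→Signage; finish is now 18 days.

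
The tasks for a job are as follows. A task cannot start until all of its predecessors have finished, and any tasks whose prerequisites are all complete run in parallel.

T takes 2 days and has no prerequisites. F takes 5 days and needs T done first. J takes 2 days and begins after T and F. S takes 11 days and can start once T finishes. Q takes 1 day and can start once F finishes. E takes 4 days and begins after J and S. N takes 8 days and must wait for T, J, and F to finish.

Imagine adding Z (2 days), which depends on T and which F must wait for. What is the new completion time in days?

19

Originally the job takes 17 days.
With Z inserted, F now waits for max(T, Z).
New critical path: T→Z→F→J→N = 2+2+5+2+8 = 19 ⇒ 19 days.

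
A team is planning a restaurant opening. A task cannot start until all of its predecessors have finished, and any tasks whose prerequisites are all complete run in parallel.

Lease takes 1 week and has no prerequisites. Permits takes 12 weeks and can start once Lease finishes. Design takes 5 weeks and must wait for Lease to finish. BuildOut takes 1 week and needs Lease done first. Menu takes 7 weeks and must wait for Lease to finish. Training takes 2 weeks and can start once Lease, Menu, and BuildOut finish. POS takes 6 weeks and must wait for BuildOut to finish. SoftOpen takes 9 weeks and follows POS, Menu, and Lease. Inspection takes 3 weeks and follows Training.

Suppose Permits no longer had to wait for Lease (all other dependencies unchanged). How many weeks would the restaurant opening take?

Before: longest chain Lease→BuildOut→POS→SoftOpen = 1+1+6+9 = 17, finish 17.
Without Lease→Permits, Permits's earliest start moves from 1 to 0.
After: Lease→BuildOut→POS→SoftOpen = 1+1+6+9 = 17 → 17 weeks.

17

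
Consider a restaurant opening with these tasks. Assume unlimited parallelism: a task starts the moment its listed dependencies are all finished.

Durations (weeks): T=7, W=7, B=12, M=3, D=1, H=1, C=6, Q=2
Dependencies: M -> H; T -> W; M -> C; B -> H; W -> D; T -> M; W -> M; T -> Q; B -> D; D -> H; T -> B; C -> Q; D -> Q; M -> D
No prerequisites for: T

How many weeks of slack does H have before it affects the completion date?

Critical path: T→W→M→C→Q = 7+7+3+6+2 = 25, so the finish is 25 weeks.
H finishes as early as 21 and must finish by 25.
So H can slip 25 − 21 = 4 weeks.

4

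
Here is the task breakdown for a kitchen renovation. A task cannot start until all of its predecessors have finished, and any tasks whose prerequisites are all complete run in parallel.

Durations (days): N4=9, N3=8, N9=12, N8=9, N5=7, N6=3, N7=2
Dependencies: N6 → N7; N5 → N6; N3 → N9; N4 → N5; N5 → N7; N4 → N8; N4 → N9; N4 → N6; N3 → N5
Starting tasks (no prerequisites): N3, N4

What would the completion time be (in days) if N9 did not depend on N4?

Before: longest chain N4→N5→N6→N7 = 9+7+3+2 = 21, finish 21.
Without N4→N9, N9's earliest start moves from 9 to 8.
After: N4→N5→N6→N7 = 9+7+3+2 = 21 → 21 days.

21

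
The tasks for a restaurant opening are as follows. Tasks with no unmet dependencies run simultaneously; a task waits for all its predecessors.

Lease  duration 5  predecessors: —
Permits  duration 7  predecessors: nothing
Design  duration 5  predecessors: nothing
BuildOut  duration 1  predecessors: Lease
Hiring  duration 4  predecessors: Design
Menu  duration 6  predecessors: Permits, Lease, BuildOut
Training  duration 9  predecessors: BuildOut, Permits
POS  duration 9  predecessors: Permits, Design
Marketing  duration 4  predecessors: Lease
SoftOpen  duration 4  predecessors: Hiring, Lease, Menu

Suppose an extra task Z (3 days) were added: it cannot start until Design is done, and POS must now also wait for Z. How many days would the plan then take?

17

Originally the plan takes 17 days.
With Z inserted, POS now waits for max(Permits, Design, Z).
New critical path: Permits→Menu→SoftOpen = 7+6+4 = 17 ⇒ 17 days.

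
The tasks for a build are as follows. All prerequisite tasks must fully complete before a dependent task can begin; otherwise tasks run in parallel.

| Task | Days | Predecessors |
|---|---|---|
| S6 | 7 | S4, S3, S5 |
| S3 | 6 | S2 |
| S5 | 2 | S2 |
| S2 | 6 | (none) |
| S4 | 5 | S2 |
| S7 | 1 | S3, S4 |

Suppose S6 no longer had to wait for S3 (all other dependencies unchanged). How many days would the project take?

18

With the dependency in place, S2→S3→S6 = 6+6+7 = 19 sets the finish at 19 days.
Without S3→S6, S6's earliest start moves from 12 to 11.
New critical path: S2→S4→S6 = 6+5+7 = 18 ⇒ 18 days.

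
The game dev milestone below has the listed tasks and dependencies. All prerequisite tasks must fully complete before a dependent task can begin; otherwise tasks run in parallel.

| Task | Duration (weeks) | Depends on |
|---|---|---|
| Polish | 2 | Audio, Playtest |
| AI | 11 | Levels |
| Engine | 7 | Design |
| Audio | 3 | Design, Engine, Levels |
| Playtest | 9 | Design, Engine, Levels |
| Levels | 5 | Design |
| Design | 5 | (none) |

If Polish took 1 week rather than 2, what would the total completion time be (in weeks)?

Baseline: Design→Engine→Playtest→Polish = 5+7+9+2 = 23 → 23 weeks.
Polish lies on that path, so at 1 week the path becomes 22 weeks.
That remains the longest chain; total 22 weeks.

22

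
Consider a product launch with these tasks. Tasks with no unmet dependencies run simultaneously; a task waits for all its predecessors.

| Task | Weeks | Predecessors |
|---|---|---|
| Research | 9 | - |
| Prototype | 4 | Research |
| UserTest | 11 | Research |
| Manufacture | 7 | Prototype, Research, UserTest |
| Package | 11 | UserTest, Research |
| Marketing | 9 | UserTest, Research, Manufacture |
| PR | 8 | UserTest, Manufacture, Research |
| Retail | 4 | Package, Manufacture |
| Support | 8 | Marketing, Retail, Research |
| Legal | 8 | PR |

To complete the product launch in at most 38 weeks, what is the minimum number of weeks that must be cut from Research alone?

6

Current finish: 44 weeks; target: 38.
Research is on every critical path, so each week cut from Research cuts the finish by one (this holds down to a finish of 36).
Need 44 − 38 = 6 weeks off Research → Research becomes 3 weeks, finish becomes 38.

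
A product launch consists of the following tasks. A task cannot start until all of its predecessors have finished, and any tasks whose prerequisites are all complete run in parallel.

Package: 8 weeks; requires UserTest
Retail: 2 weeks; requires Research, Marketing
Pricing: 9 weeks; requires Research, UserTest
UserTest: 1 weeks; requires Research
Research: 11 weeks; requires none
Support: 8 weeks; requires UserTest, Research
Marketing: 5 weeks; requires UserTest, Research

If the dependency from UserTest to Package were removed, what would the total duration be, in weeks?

21

Original critical path: Research→UserTest→Pricing = 11+1+9 = 21 ⇒ 21 weeks.
Without UserTest→Package, Package's earliest start moves from 12 to 0.
After: Research→UserTest→Pricing = 11+1+9 = 21 → 21 weeks.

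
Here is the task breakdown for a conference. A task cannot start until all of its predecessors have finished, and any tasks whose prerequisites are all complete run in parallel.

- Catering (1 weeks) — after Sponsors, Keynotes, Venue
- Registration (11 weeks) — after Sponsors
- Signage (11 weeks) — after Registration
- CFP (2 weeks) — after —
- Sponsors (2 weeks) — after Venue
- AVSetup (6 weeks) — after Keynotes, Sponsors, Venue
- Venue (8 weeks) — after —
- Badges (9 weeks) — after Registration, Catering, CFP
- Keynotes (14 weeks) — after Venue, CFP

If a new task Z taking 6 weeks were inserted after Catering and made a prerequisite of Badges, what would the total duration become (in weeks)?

38

Originally the job takes 32 weeks.
With Z inserted, Badges now waits for max(Registration, Catering, CFP, Z).
New critical path: Venue→Keynotes→Catering→Z→Badges = 8+14+1+6+9 = 38 ⇒ 38 weeks.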